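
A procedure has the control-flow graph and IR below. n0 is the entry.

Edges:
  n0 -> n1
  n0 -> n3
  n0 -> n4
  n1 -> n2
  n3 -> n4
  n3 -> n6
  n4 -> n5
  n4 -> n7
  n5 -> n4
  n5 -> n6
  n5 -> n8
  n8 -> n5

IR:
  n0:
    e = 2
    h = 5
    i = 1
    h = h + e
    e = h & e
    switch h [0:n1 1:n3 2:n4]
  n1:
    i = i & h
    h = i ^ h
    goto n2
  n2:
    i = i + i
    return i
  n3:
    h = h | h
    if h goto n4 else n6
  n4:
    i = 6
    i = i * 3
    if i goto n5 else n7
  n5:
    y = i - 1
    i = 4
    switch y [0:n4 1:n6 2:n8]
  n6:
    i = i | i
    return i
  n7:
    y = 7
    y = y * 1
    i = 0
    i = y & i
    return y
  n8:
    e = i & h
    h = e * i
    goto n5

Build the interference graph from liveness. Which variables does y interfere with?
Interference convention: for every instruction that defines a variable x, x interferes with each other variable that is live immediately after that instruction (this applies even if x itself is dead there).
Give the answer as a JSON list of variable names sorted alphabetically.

Answer: ["h", "i"]

Analysis:
Per-block:
  n0: {e,h,i} / ∅
  n1: {h,i} / {h,i}
  n2: {i} / {i}
  n3: {h} / {h}
  n4: {i} / ∅
  n5: {i,y} / {i}
  n6: {i} / {i}
  n7: {i,y} / ∅
  n8: {e,h} / {h,i}

Live sets:
  n0 li=∅ lo={h,i}
  n1 li={h,i} lo={i}
  n2 li={i} lo=∅
  n3 li={h,i} lo={h,i}
  n4 li={h} lo={h,i}
  n5 li={h,i} lo={h,i}
  n6 li={i} lo=∅
  n7 li=∅ lo=∅
  n8 li={h,i} lo={h,i}

Conflict graph:
  e: {h,i}
  h: {e,i,y}
  i: {e,h,y}
  y: {h,i}

N(y) = ["h", "i"]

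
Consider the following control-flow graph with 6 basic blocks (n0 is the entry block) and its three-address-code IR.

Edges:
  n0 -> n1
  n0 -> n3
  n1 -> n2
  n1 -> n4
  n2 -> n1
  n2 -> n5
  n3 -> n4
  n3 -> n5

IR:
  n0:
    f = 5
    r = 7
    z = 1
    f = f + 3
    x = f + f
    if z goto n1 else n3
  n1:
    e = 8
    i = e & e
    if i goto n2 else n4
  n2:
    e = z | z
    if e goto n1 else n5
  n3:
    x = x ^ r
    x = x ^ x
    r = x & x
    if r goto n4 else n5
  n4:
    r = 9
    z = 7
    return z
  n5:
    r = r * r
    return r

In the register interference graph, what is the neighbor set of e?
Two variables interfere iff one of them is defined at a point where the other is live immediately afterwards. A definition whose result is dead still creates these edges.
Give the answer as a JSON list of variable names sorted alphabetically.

Answer: ["r", "z"]

Analysis:
def/use:
  n0: {f,r,x,z} / ∅
  n1: {e,i} / ∅
  n2: {e} / {z}
  n3: {r,x} / {r,x}
  n4: {r,z} / ∅
  n5: {r} / {r}

Live sets:
  n0: in=∅ out={r,x,z}
  n1: in={r,z} out={r,z}
  n2: in={r,z} out={r,z}
  n3: in={r,x} out={r}
  n4: in=∅ out=∅
  n5: in={r} out=∅

Interference:
  e — {r,z}
  f — {r,z}
  i — {r,z}
  r — {e,f,i,x,z}
  x — {r,z}
  z — {e,f,i,r,x}

N(e) = ["r", "z"]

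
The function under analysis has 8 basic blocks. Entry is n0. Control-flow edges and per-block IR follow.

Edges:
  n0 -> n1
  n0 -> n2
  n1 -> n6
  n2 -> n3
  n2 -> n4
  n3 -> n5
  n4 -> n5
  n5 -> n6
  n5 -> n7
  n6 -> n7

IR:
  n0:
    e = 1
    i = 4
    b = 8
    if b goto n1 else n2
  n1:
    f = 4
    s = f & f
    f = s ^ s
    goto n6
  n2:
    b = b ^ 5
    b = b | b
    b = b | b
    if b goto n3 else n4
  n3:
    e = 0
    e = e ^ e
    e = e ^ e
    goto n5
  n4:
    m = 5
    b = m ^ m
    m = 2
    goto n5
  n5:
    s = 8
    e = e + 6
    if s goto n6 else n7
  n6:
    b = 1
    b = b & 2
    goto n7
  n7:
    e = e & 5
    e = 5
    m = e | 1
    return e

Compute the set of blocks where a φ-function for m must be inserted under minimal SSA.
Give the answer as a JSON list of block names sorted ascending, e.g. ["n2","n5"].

Answer: ["n5", "n6", "n7"]

Working:
idom tree: n1←n0 n2←n0 n3←n2 n4←n2 n5←n2 n6←n0 n7←n0
Join-block Dom:
  n5: preds {n3,n4}: {n0,n2,n3} ∩ {n0,n2,n4} = {n0,n2}; idom=n2
  n6: preds {n1,n5}: {n0,n1} ∩ {n0,n2,n5} = {n0}; idom=n0
  n7: preds {n5,n6}: {n0,n2,n5} ∩ {n0,n6} = {n0}; idom=n0

Frontier:
  join n5 pred n3: n3 stop@n2
  join n5 pred n4: n4 stop@n2
  join n6 pred n1: n1 stop@n0
  join n6 pred n5: n5→n2 stop@n0
  join n7 pred n5: n5→n2 stop@n0
  join n7 pred n6: n6 stop@n0
  n0: DF=∅
  n1: DF={n6}
  n2: DF={n6,n7}
  n3: DF={n5}
  n4: DF={n5}
  n5: DF={n6,n7}
  n6: DF={n7}
  n7: DF=∅

φ for m: defs {n4,n7}
  DF⁺ = {n5,n6,n7}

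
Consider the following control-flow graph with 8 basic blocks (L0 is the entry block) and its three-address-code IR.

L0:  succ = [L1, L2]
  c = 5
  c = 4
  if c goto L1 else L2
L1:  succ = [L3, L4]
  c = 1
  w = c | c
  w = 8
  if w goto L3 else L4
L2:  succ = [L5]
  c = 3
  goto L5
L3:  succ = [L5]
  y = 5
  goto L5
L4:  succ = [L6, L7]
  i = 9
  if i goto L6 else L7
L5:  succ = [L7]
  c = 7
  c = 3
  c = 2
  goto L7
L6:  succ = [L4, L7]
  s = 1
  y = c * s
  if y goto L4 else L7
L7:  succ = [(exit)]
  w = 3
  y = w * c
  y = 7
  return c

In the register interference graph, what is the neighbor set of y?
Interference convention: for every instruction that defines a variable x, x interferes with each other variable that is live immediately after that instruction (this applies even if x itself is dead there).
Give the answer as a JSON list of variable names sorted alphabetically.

Answer: ["c"]

Working:
def/use:
  L0: def={c} ue=∅
  L1: def={c,w} ue=∅
  L2: def={c} ue=∅
  L3: def={y} ue=∅
  L4: def={i} ue=∅
  L5: def={c} ue=∅
  L6: def={s,y} ue={c}
  L7: def={w,y} ue={c}

Liveness:
  L0: in=∅ out=∅
  L1: in=∅ out={c}
  L2: in=∅ out=∅
  L3: in=∅ out=∅
  L4: in={c} out={c}
  L5: in=∅ out={c}
  L6: in={c} out={c}
  L7: in={c} out=∅

Conflict graph:
  c — {i,s,w,y}
  i — {c}
  s — {c}
  w — {c}
  y — {c}

N(y) = ["c"]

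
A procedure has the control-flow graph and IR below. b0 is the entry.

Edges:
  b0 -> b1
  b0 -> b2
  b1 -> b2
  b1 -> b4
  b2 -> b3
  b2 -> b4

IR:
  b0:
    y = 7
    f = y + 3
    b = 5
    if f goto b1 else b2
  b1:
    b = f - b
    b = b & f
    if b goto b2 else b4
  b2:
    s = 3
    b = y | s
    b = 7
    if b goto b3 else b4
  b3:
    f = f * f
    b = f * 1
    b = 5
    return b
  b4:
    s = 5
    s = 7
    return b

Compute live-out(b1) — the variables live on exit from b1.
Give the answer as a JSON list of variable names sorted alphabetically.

Answer: ["b", "f", "y"]

Derivation:
def/use:
  b0: def={b,f,y} ue=∅
  b1: def={b} ue={b,f}
  b2: def={b,s} ue={y}
  b3: def={b,f} ue={f}
  b4: def={s} ue={b}

Liveness:
  b0: in=∅ out={b,f,y}
  b1: in={b,f,y} out={b,f,y}
  b2: in={f,y} out={b,f}
  b3: in={f} out=∅
  b4: in={b} out=∅

live-out(b1) = ["b", "f", "y"]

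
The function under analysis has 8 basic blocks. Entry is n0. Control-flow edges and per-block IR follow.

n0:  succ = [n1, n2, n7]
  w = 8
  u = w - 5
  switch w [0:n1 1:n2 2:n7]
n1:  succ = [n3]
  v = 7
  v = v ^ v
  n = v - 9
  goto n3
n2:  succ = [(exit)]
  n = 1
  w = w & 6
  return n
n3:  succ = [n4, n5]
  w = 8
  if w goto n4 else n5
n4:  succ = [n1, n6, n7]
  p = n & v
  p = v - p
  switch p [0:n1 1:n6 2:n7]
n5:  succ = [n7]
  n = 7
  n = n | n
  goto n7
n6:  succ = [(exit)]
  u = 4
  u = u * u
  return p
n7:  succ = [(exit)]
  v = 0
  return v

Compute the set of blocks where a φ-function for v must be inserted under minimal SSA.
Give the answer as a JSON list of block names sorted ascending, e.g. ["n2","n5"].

idom tree: n1←n0 n2←n0 n3←n1 n4←n3 n5←n3 n6←n4 n7←n0
Dom∩ at merges:
  n1: preds {n0,n4}: {n0} ∩ {n0,n1,n3,n4} = {n0}; idom=n0
  n7: preds {n0,n4,n5}: {n0} ∩ {n0,n1,n3,n4} ∩ {n0,n1,n3,n5} = {n0}; idom=n0

DF derivation:
  join n1 pred n0: · stop@n0
  join n1 pred n4: n4→n3→n1 stop@n0
  join n7 pred n0: · stop@n0
  join n7 pred n4: n4→n3→n1 stop@n0
  join n7 pred n5: n5→n3→n1 stop@n0
  DF(n0)=∅
  DF(n1)={n1,n7}
  DF(n2)=∅
  DF(n3)={n1,n7}
  DF(n4)={n1,n7}
  DF(n5)={n7}
  DF(n6)=∅
  DF(n7)=∅

φ for v: defs {n1,n7}
  DF⁺ = {n1,n7}

Answer: ["n1", "n7"]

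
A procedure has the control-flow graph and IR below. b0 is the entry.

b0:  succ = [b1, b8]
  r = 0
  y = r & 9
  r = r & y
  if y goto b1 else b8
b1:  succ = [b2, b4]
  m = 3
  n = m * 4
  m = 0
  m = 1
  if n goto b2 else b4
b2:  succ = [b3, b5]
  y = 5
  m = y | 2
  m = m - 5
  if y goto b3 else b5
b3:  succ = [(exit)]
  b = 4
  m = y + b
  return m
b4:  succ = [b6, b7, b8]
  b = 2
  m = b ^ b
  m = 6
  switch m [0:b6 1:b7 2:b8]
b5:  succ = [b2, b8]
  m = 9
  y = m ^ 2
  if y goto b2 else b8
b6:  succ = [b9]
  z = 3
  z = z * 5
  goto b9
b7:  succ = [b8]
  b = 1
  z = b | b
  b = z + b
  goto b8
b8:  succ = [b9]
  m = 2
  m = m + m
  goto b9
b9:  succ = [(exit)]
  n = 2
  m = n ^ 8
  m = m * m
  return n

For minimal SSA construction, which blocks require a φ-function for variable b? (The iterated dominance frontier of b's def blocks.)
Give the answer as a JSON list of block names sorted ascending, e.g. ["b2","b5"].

idom tree: b1←b0 b2←b1 b3←b2 b4←b1 b5←b2 b6←b4 b7←b4 b8←b0 b9←b0
Join-block Dom:
  b2: preds {b1,b5}: {b0,b1} ∩ {b0,b1,b2,b5} = {b0,b1}; idom=b1
  b8: preds {b0,b4,b5,b7}: {b0} ∩ {b0,b1,b4} ∩ {b0,b1,b2,b5} ∩ {b0,b1,b4,b7} = {b0}; idom=b0
  b9: preds {b6,b8}: {b0,b1,b4,b6} ∩ {b0,b8} = {b0}; idom=b0

DF walk-up:
  b2←b1: walk · to b1
  b2←b5: walk b5→b2 to b1
  b8←b0: walk · to b0
  b8←b4: walk b4→b1 to b0
  b8←b5: walk b5→b2→b1 to b0
  b8←b7: walk b7→b4→b1 to b0
  b9←b6: walk b6→b4→b1 to b0
  b9←b8: walk b8 to b0
  b0 → ∅
  b1 → {b8,b9}
  b2 → {b2,b8}
  b3 → ∅
  b4 → {b8,b9}
  b5 → {b2,b8}
  b6 → {b9}
  b7 → {b8}
  b8 → {b9}
  b9 → ∅

φ for b: defs {b3,b4,b7}
  DF⁺ = {b8,b9}

Answer: ["b8", "b9"]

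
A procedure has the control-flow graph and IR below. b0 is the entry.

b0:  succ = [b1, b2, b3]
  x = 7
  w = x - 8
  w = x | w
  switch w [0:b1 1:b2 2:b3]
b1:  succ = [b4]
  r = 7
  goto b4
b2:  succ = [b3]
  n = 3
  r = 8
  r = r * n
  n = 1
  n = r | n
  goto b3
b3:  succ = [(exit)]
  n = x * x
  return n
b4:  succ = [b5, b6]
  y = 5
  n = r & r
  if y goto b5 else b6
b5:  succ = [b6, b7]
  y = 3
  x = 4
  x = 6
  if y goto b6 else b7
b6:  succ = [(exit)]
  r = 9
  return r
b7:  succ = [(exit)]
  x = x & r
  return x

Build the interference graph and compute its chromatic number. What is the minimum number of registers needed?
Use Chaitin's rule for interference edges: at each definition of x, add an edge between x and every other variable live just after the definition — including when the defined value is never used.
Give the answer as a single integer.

Answer: 4

Derivation:
Block summaries:
  b0: {w,x} / ∅
  b1: {r} / ∅
  b2: {n,r} / ∅
  b3: {n} / {x}
  b4: {n,y} / {r}
  b5: {x,y} / ∅
  b6: {r} / ∅
  b7: {x} / {r,x}

Live sets:
  b0 li=∅ lo={x}
  b1 li=∅ lo={r}
  b2 li={x} lo={x}
  b3 li={x} lo=∅
  b4 li={r} lo={r}
  b5 li={r} lo={r,x}
  b6 li=∅ lo=∅
  b7 li={r,x} lo=∅

Conflict graph:
  n: {r,x,y}
  r: {n,x,y}
  w: {x}
  x: {n,r,w,y}
  y: {n,r,x}

Registers:
  lower bound: {n,r,x,y} mutually conflict ⇒ χ ≥ 4
  4-colouring: c0={x}  c1={n,w}  c2={r}  c3={y}
  χ = 4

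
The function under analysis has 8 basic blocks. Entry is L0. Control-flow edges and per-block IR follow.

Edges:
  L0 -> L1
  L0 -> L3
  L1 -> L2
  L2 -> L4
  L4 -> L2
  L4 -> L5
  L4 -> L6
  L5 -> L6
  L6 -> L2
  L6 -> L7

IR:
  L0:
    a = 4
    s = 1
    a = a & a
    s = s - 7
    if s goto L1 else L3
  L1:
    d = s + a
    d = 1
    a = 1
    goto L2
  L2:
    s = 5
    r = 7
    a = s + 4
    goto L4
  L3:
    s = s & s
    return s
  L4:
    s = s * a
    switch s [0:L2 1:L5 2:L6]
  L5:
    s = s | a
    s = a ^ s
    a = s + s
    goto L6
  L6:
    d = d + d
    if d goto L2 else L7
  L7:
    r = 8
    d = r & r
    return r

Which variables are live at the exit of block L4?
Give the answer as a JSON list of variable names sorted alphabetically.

Answer: ["a", "d", "s"]

Derivation:
def/use:
  L0: def={a,s} ue=∅
  L1: def={a,d} ue={a,s}
  L2: def={a,r,s} ue=∅
  L3: def={s} ue={s}
  L4: def={s} ue={a,s}
  L5: def={a,s} ue={a,s}
  L6: def={d} ue={d}
  L7: def={d,r} ue=∅

Backward fixpoint:
  live L0: ∅→{a,s}
  live L1: {a,s}→{d}
  live L2: {d}→{a,d,s}
  live L3: {s}→∅
  live L4: {a,d,s}→{a,d,s}
  live L5: {a,d,s}→{d}
  live L6: {d}→{d}
  live L7: ∅→∅

live-out(L4) = ["a", "d", "s"]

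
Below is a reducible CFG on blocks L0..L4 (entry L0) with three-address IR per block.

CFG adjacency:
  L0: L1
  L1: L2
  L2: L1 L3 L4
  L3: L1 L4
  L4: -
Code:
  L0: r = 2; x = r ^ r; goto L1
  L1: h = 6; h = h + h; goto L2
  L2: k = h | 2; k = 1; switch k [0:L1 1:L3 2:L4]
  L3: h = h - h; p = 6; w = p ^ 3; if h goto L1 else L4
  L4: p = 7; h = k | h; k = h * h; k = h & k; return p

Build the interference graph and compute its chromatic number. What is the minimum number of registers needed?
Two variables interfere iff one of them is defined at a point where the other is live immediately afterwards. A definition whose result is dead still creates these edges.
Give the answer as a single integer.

Per-block:
  L0: def={r,x} ue=∅
  L1: def={h} ue=∅
  L2: def={k} ue={h}
  L3: def={h,p,w} ue={h}
  L4: def={h,k,p} ue={h,k}

Liveness:
  L0: in=∅ out=∅
  L1: in=∅ out={h}
  L2: in={h} out={h,k}
  L3: in={h,k} out={h,k}
  L4: in={h,k} out=∅

Interference:
  h — {k,p,w}
  k — {h,p,w}
  p — {h,k}
  r — ∅
  w — {h,k}
  x — ∅

Colouring:
  lower bound: {h,k,p} mutually conflict ⇒ χ ≥ 3
  3-colouring: r0={h,r,x}  r1={k}  r2={p,w}
  χ = 3

Answer: 3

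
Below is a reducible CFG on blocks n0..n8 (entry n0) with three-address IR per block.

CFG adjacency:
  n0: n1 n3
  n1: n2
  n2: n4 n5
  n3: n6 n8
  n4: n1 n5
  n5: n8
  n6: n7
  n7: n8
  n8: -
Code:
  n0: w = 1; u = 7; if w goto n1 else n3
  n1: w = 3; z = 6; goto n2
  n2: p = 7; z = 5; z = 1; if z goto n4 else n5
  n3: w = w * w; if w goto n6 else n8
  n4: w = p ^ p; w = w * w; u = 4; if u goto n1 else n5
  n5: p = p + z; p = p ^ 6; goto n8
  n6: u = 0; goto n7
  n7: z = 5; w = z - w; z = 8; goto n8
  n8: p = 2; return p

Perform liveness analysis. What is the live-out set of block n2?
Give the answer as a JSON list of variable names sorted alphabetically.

Answer: ["p", "z"]

Working:
Block summaries:
  n0 def {u,w} use ∅
  n1 def {w,z} use ∅
  n2 def {p,z} use ∅
  n3 def {w} use {w}
  n4 def {u,w} use {p}
  n5 def {p} use {p,z}
  n6 def {u} use ∅
  n7 def {w,z} use {w}
  n8 def {p} use ∅

Liveness:
  n0 li=∅ lo={w}
  n1 li=∅ lo=∅
  n2 li=∅ lo={p,z}
  n3 li={w} lo={w}
  n4 li={p,z} lo={p,z}
  n5 li={p,z} lo=∅
  n6 li={w} lo={w}
  n7 li={w} lo=∅
  n8 li=∅ lo=∅

live-out(n2) = ["p", "z"]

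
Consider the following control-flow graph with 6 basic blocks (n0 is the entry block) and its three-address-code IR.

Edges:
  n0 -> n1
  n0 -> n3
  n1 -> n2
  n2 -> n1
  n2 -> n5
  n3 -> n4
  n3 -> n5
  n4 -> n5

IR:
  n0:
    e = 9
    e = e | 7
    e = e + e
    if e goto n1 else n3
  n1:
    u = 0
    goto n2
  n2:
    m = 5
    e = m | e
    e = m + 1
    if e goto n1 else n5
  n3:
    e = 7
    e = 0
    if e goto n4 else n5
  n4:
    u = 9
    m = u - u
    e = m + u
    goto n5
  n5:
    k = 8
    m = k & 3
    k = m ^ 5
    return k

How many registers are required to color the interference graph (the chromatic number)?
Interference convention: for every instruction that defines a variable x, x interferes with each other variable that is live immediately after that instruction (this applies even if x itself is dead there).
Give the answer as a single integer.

Answer: 3

Derivation:
def/use:
  n0: def={e} ue=∅
  n1: def={u} ue=∅
  n2: def={e,m} ue={e}
  n3: def={e} ue=∅
  n4: def={e,m,u} ue=∅
  n5: def={k,m} ue=∅

Backward fixpoint:
  n0 li=∅ lo={e}
  n1 li={e} lo={e}
  n2 li={e} lo={e}
  n3 li=∅ lo=∅
  n4 li=∅ lo=∅
  n5 li=∅ lo=∅

Conflict graph:
  e: {m,u}
  k: ∅
  m: {e,u}
  u: {e,m}

Colouring:
  {e,m,u} pairwise interfere (3-clique) ⇒ χ ≥ 3
  assign e→R0 k→R0 m→R1 u→R2 — no edge inside a register ⇒ χ ≤ 3
  χ = 3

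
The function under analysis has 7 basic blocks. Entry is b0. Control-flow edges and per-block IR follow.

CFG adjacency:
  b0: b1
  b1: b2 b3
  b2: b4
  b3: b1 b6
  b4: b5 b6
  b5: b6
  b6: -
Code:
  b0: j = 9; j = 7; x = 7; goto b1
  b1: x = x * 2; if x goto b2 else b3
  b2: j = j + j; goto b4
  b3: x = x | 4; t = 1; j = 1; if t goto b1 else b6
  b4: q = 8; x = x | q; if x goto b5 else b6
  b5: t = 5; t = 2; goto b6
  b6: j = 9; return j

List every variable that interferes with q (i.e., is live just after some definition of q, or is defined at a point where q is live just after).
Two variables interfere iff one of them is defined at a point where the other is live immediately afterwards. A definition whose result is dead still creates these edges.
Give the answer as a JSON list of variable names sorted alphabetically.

Answer: ["x"]

Working:
Per-block:
  b0: def={j,x} ue=∅
  b1: def={x} ue={x}
  b2: def={j} ue={j}
  b3: def={j,t,x} ue={x}
  b4: def={q,x} ue={x}
  b5: def={t} ue=∅
  b6: def={j} ue=∅

Liveness:
  live b0: ∅→{j,x}
  live b1: {j,x}→{j,x}
  live b2: {j,x}→{x}
  live b3: {x}→{j,x}
  live b4: {x}→∅
  live b5: ∅→∅
  live b6: ∅→∅

Interference:
  j: {t,x}
  q: {x}
  t: {j,x}
  x: {j,q,t}

N(q) = ["x"]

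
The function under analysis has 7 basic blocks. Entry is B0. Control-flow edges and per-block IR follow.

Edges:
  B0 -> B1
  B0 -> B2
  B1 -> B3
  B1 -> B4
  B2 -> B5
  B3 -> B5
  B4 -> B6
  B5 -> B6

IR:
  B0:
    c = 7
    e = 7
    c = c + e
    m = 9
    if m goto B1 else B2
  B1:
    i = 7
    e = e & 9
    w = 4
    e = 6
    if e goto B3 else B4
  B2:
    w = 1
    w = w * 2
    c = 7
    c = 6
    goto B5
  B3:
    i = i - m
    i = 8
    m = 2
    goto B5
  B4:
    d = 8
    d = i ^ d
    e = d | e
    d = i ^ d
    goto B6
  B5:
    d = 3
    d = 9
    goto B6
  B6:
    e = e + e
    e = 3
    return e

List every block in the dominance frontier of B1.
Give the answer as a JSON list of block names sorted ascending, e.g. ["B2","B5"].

idom tree: B1←B0 B2←B0 B3←B1 B4←B1 B5←B0 B6←B0
Join-block Dom:
  B5: preds {B2,B3}: {B0,B2} ∩ {B0,B1,B3} = {B0}; idom=B0
  B6: preds {B4,B5}: {B0,B1,B4} ∩ {B0,B5} = {B0}; idom=B0

Frontier:
  B5←B2: walk B2 to B0
  B5←B3: walk B3→B1 to B0
  B6←B4: walk B4→B1 to B0
  B6←B5: walk B5 to B0
  B0 → ∅
  B1 → {B5,B6}
  B2 → {B5}
  B3 → {B5}
  B4 → {B6}
  B5 → {B6}
  B6 → ∅

DF(B1) = ["B5", "B6"]

Answer: ["B5", "B6"]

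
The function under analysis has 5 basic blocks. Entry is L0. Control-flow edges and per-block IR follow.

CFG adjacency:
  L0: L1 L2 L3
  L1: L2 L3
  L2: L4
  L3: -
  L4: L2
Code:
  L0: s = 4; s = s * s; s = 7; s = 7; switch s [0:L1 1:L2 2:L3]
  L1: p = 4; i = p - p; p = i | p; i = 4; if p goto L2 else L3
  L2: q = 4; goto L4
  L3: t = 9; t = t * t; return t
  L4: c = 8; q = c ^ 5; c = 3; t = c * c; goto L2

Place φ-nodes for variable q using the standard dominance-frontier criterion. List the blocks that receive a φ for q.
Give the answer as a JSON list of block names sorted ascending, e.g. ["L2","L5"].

idom tree: L1←L0 L2←L0 L3←L0 L4←L2
Join-block Dom:
  L2: preds {L0,L1,L4}: {L0} ∩ {L0,L1} ∩ {L0,L2,L4} = {L0}; idom=L0
  L3: preds {L0,L1}: {L0} ∩ {L0,L1} = {L0}; idom=L0

DF walk-up:
  join L2 pred L0: · stop@L0
  join L2 pred L1: L1 stop@L0
  join L2 pred L4: L4→L2 stop@L0
  join L3 pred L0: · stop@L0
  join L3 pred L1: L1 stop@L0
  L0 → ∅
  L1 → {L2,L3}
  L2 → {L2}
  L3 → ∅
  L4 → {L2}

φ for q: defs {L2,L4}
  DF⁺ = {L2}

Answer: ["L2"]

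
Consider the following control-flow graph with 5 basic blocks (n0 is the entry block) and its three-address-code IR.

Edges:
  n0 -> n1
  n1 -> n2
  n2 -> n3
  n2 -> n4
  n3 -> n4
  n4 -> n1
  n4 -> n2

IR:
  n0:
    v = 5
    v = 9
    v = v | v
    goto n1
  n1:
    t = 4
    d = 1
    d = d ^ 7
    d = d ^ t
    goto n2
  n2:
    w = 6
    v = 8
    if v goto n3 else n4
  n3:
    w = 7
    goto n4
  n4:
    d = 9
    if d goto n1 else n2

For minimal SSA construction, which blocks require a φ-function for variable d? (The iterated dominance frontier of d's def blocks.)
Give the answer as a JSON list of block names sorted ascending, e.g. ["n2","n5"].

Answer: ["n1", "n2"]

Analysis:
idom tree: n1←n0 n2←n1 n3←n2 n4←n2
Dom at joins:
  n1: preds {n0,n4}: {n0} ∩ {n0,n1,n2,n4} = {n0}; idom=n0
  n2: preds {n1,n4}: {n0,n1} ∩ {n0,n1,n2,n4} = {n0,n1}; idom=n1
  n4: preds {n2,n3}: {n0,n1,n2} ∩ {n0,n1,n2,n3} = {n0,n1,n2}; idom=n2

Frontier:
  join n1 pred n0: · stop@n0
  join n1 pred n4: n4→n2→n1 stop@n0
  join n2 pred n1: · stop@n1
  join n2 pred n4: n4→n2 stop@n1
  join n4 pred n2: · stop@n2
  join n4 pred n3: n3 stop@n2
  DF(n0)=∅
  DF(n1)={n1}
  DF(n2)={n1,n2}
  DF(n3)={n4}
  DF(n4)={n1,n2}

φ for d: defs {n1,n4}
  DF⁺ = {n1,n2}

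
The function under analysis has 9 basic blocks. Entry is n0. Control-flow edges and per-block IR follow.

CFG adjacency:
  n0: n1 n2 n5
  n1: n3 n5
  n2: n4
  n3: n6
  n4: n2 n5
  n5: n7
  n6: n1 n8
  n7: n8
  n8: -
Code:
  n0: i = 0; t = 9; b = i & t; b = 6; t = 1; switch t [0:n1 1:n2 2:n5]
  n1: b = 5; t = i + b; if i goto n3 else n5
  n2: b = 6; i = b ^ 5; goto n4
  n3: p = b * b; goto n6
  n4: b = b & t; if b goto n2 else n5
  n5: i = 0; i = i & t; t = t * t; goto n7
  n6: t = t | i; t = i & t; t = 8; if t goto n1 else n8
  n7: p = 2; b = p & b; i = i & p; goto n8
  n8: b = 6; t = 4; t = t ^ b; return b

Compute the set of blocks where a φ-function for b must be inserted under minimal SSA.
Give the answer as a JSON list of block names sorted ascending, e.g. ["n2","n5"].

idom tree: n1←n0 n2←n0 n3←n1 n4←n2 n5←n0 n6←n3 n7←n5 n8←n0
Dom at joins:
  n1: preds {n0,n6}: {n0} ∩ {n0,n1,n3,n6} = {n0}; idom=n0
  n2: preds {n0,n4}: {n0} ∩ {n0,n2,n4} = {n0}; idom=n0
  n5: preds {n0,n1,n4}: {n0} ∩ {n0,n1} ∩ {n0,n2,n4} = {n0}; idom=n0
  n8: preds {n6,n7}: {n0,n1,n3,n6} ∩ {n0,n5,n7} = {n0}; idom=n0

Frontier:
  n1←n0: walk · to n0
  n1←n6: walk n6→n3→n1 to n0
  n2←n0: walk · to n0
  n2←n4: walk n4→n2 to n0
  n5←n0: walk · to n0
  n5←n1: walk n1 to n0
  n5←n4: walk n4→n2 to n0
  n8←n6: walk n6→n3→n1 to n0
  n8←n7: walk n7→n5 to n0
  DF(n0)=∅
  DF(n1)={n1,n5,n8}
  DF(n2)={n2,n5}
  DF(n3)={n1,n8}
  DF(n4)={n2,n5}
  DF(n5)={n8}
  DF(n6)={n1,n8}
  DF(n7)={n8}
  DF(n8)=∅

φ for b: defs {n0,n1,n2,n4,n7,n8}
  DF⁺ = {n1,n2,n5,n8}

Answer: ["n1", "n2", "n5", "n8"]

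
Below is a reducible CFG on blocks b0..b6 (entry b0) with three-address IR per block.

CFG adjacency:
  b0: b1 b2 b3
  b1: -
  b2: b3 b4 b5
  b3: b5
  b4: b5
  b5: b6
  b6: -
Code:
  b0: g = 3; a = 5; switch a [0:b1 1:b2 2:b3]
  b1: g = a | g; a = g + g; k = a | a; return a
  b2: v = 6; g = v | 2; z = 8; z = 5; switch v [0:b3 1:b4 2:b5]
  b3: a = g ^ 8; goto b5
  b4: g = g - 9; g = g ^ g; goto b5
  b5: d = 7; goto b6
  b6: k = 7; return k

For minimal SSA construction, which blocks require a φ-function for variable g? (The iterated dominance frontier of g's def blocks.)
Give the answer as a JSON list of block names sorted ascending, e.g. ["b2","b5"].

Answer: ["b3", "b5"]

Derivation:
idom tree: b1←b0 b2←b0 b3←b0 b4←b2 b5←b0 b6←b5
Join-block Dom:
  b3: preds {b0,b2}: {b0} ∩ {b0,b2} = {b0}; idom=b0
  b5: preds {b2,b3,b4}: {b0,b2} ∩ {b0,b3} ∩ {b0,b2,b4} = {b0}; idom=b0

DF walk-up:
  b3←b0: walk · to b0
  b3←b2: walk b2 to b0
  b5←b2: walk b2 to b0
  b5←b3: walk b3 to b0
  b5←b4: walk b4→b2 to b0
  DF(b0)=∅
  DF(b1)=∅
  DF(b2)={b3,b5}
  DF(b3)={b5}
  DF(b4)={b5}
  DF(b5)=∅
  DF(b6)=∅

φ for g: defs {b0,b1,b2,b4}
  DF⁺ = {b3,b5}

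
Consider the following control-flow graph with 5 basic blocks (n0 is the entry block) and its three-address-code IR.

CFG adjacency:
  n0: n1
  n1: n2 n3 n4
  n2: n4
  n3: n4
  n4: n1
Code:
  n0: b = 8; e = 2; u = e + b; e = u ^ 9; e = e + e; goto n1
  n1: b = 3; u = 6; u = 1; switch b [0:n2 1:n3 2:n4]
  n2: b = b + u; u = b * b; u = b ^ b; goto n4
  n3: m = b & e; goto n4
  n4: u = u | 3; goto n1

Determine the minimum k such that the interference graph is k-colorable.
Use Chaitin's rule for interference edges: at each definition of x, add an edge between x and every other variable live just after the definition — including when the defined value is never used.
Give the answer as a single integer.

def/use:
  n0 def {b,e,u} use ∅
  n1 def {b,u} use ∅
  n2 def {b,u} use {b,u}
  n3 def {m} use {b,e}
  n4 def {u} use {u}

Backward fixpoint:
  n0: in=∅ out={e}
  n1: in={e} out={b,e,u}
  n2: in={b,e,u} out={e,u}
  n3: in={b,e,u} out={e,u}
  n4: in={e,u} out={e}

Interfere edges:
  b↔{e,u}
  e↔{b,m,u}
  m↔{e,u}
  u↔{b,e,m}

Colouring:
  lower bound: {b,e,u} mutually conflict ⇒ χ ≥ 3
  3-colouring: r0={e}  r1={u}  r2={b,m}
  χ = 3

Answer: 3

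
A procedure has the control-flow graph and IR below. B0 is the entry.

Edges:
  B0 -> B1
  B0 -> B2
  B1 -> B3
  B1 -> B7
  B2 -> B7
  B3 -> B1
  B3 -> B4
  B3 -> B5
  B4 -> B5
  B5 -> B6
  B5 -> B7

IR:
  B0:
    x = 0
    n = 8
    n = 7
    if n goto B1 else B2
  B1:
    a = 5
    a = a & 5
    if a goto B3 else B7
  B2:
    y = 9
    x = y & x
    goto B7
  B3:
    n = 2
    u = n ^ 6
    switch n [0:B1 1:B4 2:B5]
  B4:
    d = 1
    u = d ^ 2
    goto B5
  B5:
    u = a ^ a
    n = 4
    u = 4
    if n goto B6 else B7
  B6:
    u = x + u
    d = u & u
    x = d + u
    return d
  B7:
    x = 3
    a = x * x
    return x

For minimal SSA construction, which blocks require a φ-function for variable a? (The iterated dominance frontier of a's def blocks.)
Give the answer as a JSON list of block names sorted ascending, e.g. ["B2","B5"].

Answer: ["B1", "B7"]

Working:
idom tree: B1←B0 B2←B0 B3←B1 B4←B3 B5←B3 B6←B5 B7←B0
Dom∩ at merges:
  B1: preds {B0,B3}: {B0} ∩ {B0,B1,B3} = {B0}; idom=B0
  B5: preds {B3,B4}: {B0,B1,B3} ∩ {B0,B1,B3,B4} = {B0,B1,B3}; idom=B3
  B7: preds {B1,B2,B5}: {B0,B1} ∩ {B0,B2} ∩ {B0,B1,B3,B5} = {B0}; idom=B0

DF derivation:
  B1←B0: walk · to B0
  B1←B3: walk B3→B1 to B0
  B5←B3: walk · to B3
  B5←B4: walk B4 to B3
  B7←B1: walk B1 to B0
  B7←B2: walk B2 to B0
  B7←B5: walk B5→B3→B1 to B0
  B0: DF=∅
  B1: DF={B1,B7}
  B2: DF={B7}
  B3: DF={B1,B7}
  B4: DF={B5}
  B5: DF={B7}
  B6: DF=∅
  B7: DF=∅

φ for a: defs {B1,B7}
  DF⁺ = {B1,B7}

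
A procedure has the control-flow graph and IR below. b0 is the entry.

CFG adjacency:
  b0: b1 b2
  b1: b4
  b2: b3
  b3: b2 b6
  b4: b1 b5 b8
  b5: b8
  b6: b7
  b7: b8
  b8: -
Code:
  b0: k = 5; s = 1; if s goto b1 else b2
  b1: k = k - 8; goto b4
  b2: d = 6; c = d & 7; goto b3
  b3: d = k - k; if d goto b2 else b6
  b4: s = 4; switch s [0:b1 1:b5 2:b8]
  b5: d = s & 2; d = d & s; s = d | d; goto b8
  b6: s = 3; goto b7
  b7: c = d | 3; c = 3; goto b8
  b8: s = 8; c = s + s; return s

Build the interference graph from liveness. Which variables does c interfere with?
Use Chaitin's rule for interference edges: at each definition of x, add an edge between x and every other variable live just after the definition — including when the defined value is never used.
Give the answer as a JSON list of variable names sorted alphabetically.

Block summaries:
  b0: {k,s} / ∅
  b1: {k} / {k}
  b2: {c,d} / ∅
  b3: {d} / {k}
  b4: {s} / ∅
  b5: {d,s} / {s}
  b6: {s} / ∅
  b7: {c} / {d}
  b8: {c,s} / ∅

Backward fixpoint:
  live b0: ∅→{k}
  live b1: {k}→{k}
  live b2: {k}→{k}
  live b3: {k}→{d,k}
  live b4: {k}→{k,s}
  live b5: {s}→∅
  live b6: {d}→{d}
  live b7: {d}→∅
  live b8: ∅→∅

Interfere edges:
  c↔{k,s}
  d↔{k,s}
  k↔{c,d,s}
  s↔{c,d,k}

N(c) = ["k", "s"]

Answer: ["k", "s"]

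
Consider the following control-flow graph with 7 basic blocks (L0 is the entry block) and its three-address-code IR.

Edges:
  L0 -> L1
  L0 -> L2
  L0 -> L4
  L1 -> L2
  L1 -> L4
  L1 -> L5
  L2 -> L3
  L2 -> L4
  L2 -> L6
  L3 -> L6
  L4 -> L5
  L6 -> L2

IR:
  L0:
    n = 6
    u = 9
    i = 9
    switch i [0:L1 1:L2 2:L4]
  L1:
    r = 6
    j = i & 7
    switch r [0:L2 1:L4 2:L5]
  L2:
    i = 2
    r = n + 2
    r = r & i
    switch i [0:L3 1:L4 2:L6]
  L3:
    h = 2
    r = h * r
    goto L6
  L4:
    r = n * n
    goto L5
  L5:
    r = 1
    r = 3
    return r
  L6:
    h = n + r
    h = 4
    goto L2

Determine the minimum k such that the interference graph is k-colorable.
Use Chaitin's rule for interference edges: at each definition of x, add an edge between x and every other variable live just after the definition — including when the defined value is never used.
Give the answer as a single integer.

Block summaries:
  L0: {i,n,u} / ∅
  L1: {j,r} / {i}
  L2: {i,r} / {n}
  L3: {h,r} / {r}
  L4: {r} / {n}
  L5: {r} / ∅
  L6: {h} / {n,r}

Liveness:
  live L0: ∅→{i,n}
  live L1: {i,n}→{n}
  live L2: {n}→{n,r}
  live L3: {n,r}→{n,r}
  live L4: {n}→∅
  live L5: ∅→∅
  live L6: {n,r}→{n}

Interfere edges:
  h↔{n,r}
  i↔{n,r}
  j↔{n,r}
  n↔{h,i,j,r,u}
  r↔{h,i,j,n}
  u↔{n}

Registers:
  clique {h,n,r} ⇒ need ≥ 3
  3-colouring: c0={n}  c1={r,u}  c2={h,i,j}
  χ = 3

Answer: 3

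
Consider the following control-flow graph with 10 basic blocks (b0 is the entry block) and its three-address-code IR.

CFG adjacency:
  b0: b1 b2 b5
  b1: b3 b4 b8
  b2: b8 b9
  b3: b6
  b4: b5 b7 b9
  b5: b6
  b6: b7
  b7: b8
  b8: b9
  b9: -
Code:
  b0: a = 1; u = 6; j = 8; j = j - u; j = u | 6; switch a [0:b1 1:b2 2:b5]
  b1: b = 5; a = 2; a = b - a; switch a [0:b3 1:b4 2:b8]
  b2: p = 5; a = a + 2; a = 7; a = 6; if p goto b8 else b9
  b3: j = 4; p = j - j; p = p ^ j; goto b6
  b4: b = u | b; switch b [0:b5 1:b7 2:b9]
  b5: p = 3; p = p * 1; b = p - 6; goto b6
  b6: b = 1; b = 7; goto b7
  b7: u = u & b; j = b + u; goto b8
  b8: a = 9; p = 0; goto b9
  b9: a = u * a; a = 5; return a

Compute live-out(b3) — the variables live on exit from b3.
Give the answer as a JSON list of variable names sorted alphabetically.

Block summaries:
  b0: {a,j,u} / ∅
  b1: {a,b} / ∅
  b2: {a,p} / {a}
  b3: {j,p} / ∅
  b4: {b} / {b,u}
  b5: {b,p} / ∅
  b6: {b} / ∅
  b7: {j,u} / {b,u}
  b8: {a,p} / ∅
  b9: {a} / {a,u}

Live sets:
  b0 li=∅ lo={a,u}
  b1 li={u} lo={a,b,u}
  b2 li={a,u} lo={a,u}
  b3 li={u} lo={u}
  b4 li={a,b,u} lo={a,b,u}
  b5 li={u} lo={u}
  b6 li={u} lo={b,u}
  b7 li={b,u} lo={u}
  b8 li={u} lo={a,u}
  b9 li={a,u} lo=∅

live-out(b3) = ["u"]

Answer: ["u"]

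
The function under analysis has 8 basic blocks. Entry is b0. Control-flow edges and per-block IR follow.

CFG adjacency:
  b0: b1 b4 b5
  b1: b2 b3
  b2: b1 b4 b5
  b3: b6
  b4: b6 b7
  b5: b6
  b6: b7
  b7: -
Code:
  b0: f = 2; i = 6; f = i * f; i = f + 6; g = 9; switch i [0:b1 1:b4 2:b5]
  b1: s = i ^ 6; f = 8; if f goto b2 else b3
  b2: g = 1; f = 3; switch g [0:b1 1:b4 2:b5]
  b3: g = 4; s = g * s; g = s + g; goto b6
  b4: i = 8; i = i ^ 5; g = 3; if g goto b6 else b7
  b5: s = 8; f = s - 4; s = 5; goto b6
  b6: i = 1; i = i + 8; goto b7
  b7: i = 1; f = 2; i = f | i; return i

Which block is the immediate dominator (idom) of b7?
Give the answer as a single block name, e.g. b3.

idom tree: b1←b0 b2←b1 b3←b1 b4←b0 b5←b0 b6←b0 b7←b0
Dom∩ at merges:
  b1: preds {b0,b2}: {b0} ∩ {b0,b1,b2} = {b0}; idom=b0
  b4: preds {b0,b2}: {b0} ∩ {b0,b1,b2} = {b0}; idom=b0
  b5: preds {b0,b2}: {b0} ∩ {b0,b1,b2} = {b0}; idom=b0
  b6: preds {b3,b4,b5}: {b0,b1,b3} ∩ {b0,b4} ∩ {b0,b5} = {b0}; idom=b0
  b7: preds {b4,b6}: {b0,b4} ∩ {b0,b6} = {b0}; idom=b0

idom(b7) = b0

Answer: b0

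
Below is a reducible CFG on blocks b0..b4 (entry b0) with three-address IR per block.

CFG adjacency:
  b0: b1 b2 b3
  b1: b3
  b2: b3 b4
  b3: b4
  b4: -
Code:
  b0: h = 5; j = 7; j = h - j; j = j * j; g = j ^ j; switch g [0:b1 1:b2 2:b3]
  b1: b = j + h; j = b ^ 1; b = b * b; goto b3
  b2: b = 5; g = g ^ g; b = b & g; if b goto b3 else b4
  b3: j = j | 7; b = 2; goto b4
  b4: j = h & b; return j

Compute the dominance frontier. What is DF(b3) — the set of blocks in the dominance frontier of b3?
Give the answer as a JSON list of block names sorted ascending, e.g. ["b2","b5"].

Answer: ["b4"]

Derivation:
idom tree: b1←b0 b2←b0 b3←b0 b4←b0
Dom at joins:
  b3: preds {b0,b1,b2}: {b0} ∩ {b0,b1} ∩ {b0,b2} = {b0}; idom=b0
  b4: preds {b2,b3}: {b0,b2} ∩ {b0,b3} = {b0}; idom=b0

Frontier:
  b3←b0: walk · to b0
  b3←b1: walk b1 to b0
  b3←b2: walk b2 to b0
  b4←b2: walk b2 to b0
  b4←b3: walk b3 to b0
  DF(b0)=∅
  DF(b1)={b3}
  DF(b2)={b3,b4}
  DF(b3)={b4}
  DF(b4)=∅

DF(b3) = ["b4"]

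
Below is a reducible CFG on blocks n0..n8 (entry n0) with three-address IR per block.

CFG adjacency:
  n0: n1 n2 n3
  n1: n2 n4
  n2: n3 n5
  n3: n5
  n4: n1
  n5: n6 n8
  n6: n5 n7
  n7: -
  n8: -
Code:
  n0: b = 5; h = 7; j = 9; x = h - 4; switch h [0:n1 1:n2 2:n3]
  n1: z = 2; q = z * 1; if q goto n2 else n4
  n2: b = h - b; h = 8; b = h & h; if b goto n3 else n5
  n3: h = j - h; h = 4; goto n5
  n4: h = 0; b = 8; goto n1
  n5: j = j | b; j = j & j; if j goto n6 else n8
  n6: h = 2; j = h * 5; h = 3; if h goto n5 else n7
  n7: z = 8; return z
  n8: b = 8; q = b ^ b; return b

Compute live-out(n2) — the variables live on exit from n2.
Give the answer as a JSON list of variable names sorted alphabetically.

def/use:
  n0: def={b,h,j,x} ue=∅
  n1: def={q,z} ue=∅
  n2: def={b,h} ue={b,h}
  n3: def={h} ue={h,j}
  n4: def={b,h} ue=∅
  n5: def={j} ue={b,j}
  n6: def={h,j} ue=∅
  n7: def={z} ue=∅
  n8: def={b,q} ue=∅

Backward fixpoint:
  n0: in=∅ out={b,h,j}
  n1: in={b,h,j} out={b,h,j}
  n2: in={b,h,j} out={b,h,j}
  n3: in={b,h,j} out={b,j}
  n4: in={j} out={b,h,j}
  n5: in={b,j} out={b}
  n6: in={b} out={b,j}
  n7: in=∅ out=∅
  n8: in=∅ out=∅

live-out(n2) = ["b", "h", "j"]

Answer: ["b", "h", "j"]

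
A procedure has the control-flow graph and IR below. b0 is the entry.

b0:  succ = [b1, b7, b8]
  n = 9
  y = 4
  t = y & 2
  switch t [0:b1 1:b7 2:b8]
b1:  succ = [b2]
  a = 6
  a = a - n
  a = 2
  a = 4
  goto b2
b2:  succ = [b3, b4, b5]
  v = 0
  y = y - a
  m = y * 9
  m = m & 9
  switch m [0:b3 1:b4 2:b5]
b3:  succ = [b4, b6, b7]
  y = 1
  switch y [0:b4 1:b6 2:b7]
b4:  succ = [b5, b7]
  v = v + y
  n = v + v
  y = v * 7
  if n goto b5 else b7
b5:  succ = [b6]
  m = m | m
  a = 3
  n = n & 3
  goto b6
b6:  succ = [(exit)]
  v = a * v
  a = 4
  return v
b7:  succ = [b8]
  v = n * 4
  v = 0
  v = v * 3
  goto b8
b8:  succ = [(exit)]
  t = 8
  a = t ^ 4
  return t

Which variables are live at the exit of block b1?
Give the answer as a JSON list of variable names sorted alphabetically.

def/use:
  b0: {n,t,y} / ∅
  b1: {a} / {n}
  b2: {m,v,y} / {a,y}
  b3: {y} / ∅
  b4: {n,v,y} / {v,y}
  b5: {a,m,n} / {m,n}
  b6: {a,v} / {a,v}
  b7: {v} / {n}
  b8: {a,t} / ∅

Backward fixpoint:
  b0: in=∅ out={n,y}
  b1: in={n,y} out={a,n,y}
  b2: in={a,n,y} out={a,m,n,v,y}
  b3: in={a,m,n,v} out={a,m,n,v,y}
  b4: in={m,v,y} out={m,n,v}
  b5: in={m,n,v} out={a,v}
  b6: in={a,v} out=∅
  b7: in={n} out=∅
  b8: in=∅ out=∅

live-out(b1) = ["a", "n", "y"]

Answer: ["a", "n", "y"]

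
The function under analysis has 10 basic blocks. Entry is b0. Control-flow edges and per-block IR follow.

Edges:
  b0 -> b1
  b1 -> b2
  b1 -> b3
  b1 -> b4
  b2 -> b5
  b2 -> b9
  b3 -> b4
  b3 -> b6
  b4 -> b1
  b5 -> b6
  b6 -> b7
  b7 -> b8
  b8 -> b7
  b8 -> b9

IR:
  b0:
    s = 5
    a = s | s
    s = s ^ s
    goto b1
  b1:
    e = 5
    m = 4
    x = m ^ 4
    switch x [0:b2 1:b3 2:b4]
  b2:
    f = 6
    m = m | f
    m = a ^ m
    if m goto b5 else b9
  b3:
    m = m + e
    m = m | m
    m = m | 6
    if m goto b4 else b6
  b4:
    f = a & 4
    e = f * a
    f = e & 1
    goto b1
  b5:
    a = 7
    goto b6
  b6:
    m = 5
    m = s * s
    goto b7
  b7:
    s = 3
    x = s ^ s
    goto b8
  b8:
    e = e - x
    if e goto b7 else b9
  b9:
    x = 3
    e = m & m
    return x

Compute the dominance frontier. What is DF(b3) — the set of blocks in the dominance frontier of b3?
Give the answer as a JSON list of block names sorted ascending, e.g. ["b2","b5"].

idom tree: b1←b0 b2←b1 b3←b1 b4←b1 b5←b2 b6←b1 b7←b6 b8←b7 b9←b1
Dom at joins:
  b1: preds {b0,b4}: {b0} ∩ {b0,b1,b4} = {b0}; idom=b0
  b4: preds {b1,b3}: {b0,b1} ∩ {b0,b1,b3} = {b0,b1}; idom=b1
  b6: preds {b3,b5}: {b0,b1,b3} ∩ {b0,b1,b2,b5} = {b0,b1}; idom=b1
  b7: preds {b6,b8}: {b0,b1,b6} ∩ {b0,b1,b6,b7,b8} = {b0,b1,b6}; idom=b6
  b9: preds {b2,b8}: {b0,b1,b2} ∩ {b0,b1,b6,b7,b8} = {b0,b1}; idom=b1

DF derivation:
  join b1 pred b0: · stop@b0
  join b1 pred b4: b4→b1 stop@b0
  join b4 pred b1: · stop@b1
  join b4 pred b3: b3 stop@b1
  join b6 pred b3: b3 stop@b1
  join b6 pred b5: b5→b2 stop@b1
  join b7 pred b6: · stop@b6
  join b7 pred b8: b8→b7 stop@b6
  join b9 pred b2: b2 stop@b1
  join b9 pred b8: b8→b7→b6 stop@b1
  DF(b0)=∅
  DF(b1)={b1}
  DF(b2)={b6,b9}
  DF(b3)={b4,b6}
  DF(b4)={b1}
  DF(b5)={b6}
  DF(b6)={b9}
  DF(b7)={b7,b9}
  DF(b8)={b7,b9}
  DF(b9)=∅

DF(b3) = ["b4", "b6"]

Answer: ["b4", "b6"]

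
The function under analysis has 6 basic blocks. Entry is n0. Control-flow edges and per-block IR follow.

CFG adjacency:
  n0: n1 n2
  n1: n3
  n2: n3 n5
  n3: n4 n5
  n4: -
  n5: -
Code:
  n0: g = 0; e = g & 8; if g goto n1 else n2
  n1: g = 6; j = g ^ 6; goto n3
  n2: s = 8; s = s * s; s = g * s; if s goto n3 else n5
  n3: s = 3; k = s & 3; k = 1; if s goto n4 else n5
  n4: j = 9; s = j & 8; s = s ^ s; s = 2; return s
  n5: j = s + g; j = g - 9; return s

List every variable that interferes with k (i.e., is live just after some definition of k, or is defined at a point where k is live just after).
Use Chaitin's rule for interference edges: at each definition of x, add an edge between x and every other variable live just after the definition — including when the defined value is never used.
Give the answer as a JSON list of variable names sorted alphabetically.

Block summaries:
  n0: {e,g} / ∅
  n1: {g,j} / ∅
  n2: {s} / {g}
  n3: {k,s} / ∅
  n4: {j,s} / ∅
  n5: {j} / {g,s}

Liveness:
  live n0: ∅→{g}
  live n1: ∅→{g}
  live n2: {g}→{g,s}
  live n3: {g}→{g,s}
  live n4: ∅→∅
  live n5: {g,s}→∅

Interference:
  e↔{g}
  g↔{e,j,k,s}
  j↔{g,s}
  k↔{g,s}
  s↔{g,j,k}

N(k) = ["g", "s"]

Answer: ["g", "s"]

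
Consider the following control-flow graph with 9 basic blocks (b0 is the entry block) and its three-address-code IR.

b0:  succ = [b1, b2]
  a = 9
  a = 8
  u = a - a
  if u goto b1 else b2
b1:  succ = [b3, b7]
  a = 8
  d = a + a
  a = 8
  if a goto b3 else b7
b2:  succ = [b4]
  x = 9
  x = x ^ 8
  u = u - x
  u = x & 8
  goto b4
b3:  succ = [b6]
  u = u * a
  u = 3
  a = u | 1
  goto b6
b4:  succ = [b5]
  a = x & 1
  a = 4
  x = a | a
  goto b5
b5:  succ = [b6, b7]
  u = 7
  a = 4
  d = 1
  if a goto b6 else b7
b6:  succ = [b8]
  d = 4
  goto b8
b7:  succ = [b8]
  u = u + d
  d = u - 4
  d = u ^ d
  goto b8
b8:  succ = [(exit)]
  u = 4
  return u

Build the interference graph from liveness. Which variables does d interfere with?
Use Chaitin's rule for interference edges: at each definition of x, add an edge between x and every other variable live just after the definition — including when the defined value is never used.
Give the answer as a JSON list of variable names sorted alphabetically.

def/use:
  b0: def={a,u} ue=∅
  b1: def={a,d} ue=∅
  b2: def={u,x} ue={u}
  b3: def={a,u} ue={a,u}
  b4: def={a,x} ue={x}
  b5: def={a,d,u} ue=∅
  b6: def={d} ue=∅
  b7: def={d,u} ue={d,u}
  b8: def={u} ue=∅

Backward fixpoint:
  live b0: ∅→{u}
  live b1: {u}→{a,d,u}
  live b2: {u}→{x}
  live b3: {a,u}→∅
  live b4: {x}→∅
  live b5: ∅→{d,u}
  live b6: ∅→∅
  live b7: {d,u}→∅
  live b8: ∅→∅

Interference:
  a — {d,u}
  d — {a,u}
  u — {a,d,x}
  x — {u}

N(d) = ["a", "u"]

Answer: ["a", "u"]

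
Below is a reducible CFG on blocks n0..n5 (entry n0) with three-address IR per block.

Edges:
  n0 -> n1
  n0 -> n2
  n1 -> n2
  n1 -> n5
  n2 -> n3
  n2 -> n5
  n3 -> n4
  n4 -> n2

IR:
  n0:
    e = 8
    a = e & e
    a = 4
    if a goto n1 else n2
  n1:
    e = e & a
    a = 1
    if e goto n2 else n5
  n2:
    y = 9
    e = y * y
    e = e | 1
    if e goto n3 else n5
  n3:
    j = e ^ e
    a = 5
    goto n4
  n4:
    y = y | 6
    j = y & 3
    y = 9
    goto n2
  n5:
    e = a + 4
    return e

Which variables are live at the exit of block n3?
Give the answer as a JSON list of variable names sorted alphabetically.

Answer: ["a", "y"]

Working:
Block summaries:
  n0: def={a,e} ue=∅
  n1: def={a,e} ue={a,e}
  n2: def={e,y} ue=∅
  n3: def={a,j} ue={e}
  n4: def={j,y} ue={y}
  n5: def={e} ue={a}

Live sets:
  n0: in=∅ out={a,e}
  n1: in={a,e} out={a}
  n2: in={a} out={a,e,y}
  n3: in={e,y} out={a,y}
  n4: in={a,y} out={a}
  n5: in={a} out=∅

live-out(n3) = ["a", "y"]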